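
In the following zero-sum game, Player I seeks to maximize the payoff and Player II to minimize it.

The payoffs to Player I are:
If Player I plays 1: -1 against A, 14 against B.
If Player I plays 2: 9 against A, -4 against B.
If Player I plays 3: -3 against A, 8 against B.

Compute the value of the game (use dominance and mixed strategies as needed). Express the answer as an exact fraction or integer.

Row 3 is strictly dominated by row 1, so Player I never plays it.
The remaining 2×2 game on (1, 2) × (A, B) has no saddle point. Let Player I play 1 with probability p; indifference gives −p + 9(1−p) = 14p − 4(1−p), so p = 13/28.
Similarly Player II's optimal q on A is 9/14, and the value is -1·(9/14) + (14)·(5/14) = 61/14.

61/14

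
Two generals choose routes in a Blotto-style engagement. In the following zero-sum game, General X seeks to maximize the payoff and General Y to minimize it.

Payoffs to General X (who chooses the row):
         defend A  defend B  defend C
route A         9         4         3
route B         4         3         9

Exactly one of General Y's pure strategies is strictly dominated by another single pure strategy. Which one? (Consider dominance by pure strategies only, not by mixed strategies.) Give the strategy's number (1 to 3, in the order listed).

General Y prefers columns that give General X less. Compare defend A with defend B: 4 < 9, 3 < 4.
So defend B strictly dominates defend A for General Y; defend A is strictly dominated.

1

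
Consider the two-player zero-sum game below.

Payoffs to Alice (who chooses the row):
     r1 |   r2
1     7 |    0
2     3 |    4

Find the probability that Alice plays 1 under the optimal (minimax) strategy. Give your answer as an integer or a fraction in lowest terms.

1/8

Row minima are 0 and 3, so Alice's maximin is 3; column maxima are 7 and 4, so Bob's minimax is 4. These differ, so the equilibrium is in mixed strategies.
Let Alice play 1 with probability p. Bob is indifferent when 7p + 3(1−p) = 4(1−p), giving p = 1/8.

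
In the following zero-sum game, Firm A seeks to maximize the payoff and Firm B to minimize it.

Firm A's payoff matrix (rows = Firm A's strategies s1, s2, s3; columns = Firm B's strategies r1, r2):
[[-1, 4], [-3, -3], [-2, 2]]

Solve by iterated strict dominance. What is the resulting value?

Row s2 is strictly dominated by row s1 (-1>-3, 4>-3); eliminate s2.
Row s3 is strictly dominated by row s1 (-1>-2, 4>2); eliminate s3.
Column r2 is strictly dominated by r1 for Firm B (-1<4); eliminate r2.
Only (s1, r1) remains, with payoff -1.

-1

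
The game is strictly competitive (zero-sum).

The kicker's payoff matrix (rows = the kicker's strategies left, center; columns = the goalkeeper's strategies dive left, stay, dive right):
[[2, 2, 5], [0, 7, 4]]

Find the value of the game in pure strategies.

2

Row minima: 2, 0 → the kicker's maximin is 2.
Column maxima: 2, 7, 5 → the goalkeeper's minimax is 2.
They coincide at (left, dive left), so the value is 2.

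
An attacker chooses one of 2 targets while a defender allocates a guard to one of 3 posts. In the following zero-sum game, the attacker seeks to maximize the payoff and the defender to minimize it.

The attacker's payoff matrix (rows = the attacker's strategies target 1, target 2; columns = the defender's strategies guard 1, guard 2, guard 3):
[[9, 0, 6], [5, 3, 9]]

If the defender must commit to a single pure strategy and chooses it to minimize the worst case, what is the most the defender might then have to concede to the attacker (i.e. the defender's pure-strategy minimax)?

3

The worst case (largest entry) in each column is guard 1: 9, guard 2: 3, guard 3: 9.
The best (smallest) of these is 3.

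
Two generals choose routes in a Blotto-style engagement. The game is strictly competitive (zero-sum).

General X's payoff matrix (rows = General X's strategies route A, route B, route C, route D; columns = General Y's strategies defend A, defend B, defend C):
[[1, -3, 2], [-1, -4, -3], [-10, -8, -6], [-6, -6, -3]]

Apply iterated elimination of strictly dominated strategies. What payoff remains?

-3

Row route C is strictly dominated by row route A (1>-10, -3>-8, 2>-6); eliminate route C.
Row route D is strictly dominated by row route A (1>-6, -3>-6, 2>-3); eliminate route D.
Column defend A is strictly dominated by defend B for General Y (-3<1, -4<-1); eliminate defend A.
Row route B is strictly dominated by row route A (-3>-4, 2>-3); eliminate route B.
Column defend C is strictly dominated by defend B for General Y (-3<2); eliminate defend C.
Only (route A, defend B) remains, with payoff -3.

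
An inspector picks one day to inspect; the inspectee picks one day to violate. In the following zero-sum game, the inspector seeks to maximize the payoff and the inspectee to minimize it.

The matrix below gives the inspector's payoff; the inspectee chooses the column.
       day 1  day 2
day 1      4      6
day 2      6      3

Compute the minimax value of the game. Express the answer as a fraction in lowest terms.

24/5

Row minima are 4 and 3, so the inspector's maximin is 4; column maxima are 6 and 6, so the inspectee's minimax is 6. These differ, so the equilibrium is in mixed strategies.
Let the inspector play day 1 with probability p. The inspectee is indifferent when 4p + 6(1−p) = 6p + 3(1−p), giving p = 3/5.
Let the inspectee play day 1 with probability q. The inspector is indifferent when 4q + 6(1−q) = 6q + 3(1−q), giving q = 3/5.
The value is 4·(3/5) + (6)·(2/5) = 24/5.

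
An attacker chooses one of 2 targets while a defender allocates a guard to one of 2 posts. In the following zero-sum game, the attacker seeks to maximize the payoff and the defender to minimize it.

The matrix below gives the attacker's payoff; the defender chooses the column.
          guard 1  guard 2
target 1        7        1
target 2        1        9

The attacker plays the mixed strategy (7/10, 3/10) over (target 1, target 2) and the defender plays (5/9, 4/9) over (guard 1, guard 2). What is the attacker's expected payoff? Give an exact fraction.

Against (5/9, 4/9), each row's expected payoff is target 1: 13/3; target 2: 41/9.
Taking the (7/10, 3/10)-weighted average: (7/10)·(13/3) + (3/10)·(41/9) = 22/5.

22/5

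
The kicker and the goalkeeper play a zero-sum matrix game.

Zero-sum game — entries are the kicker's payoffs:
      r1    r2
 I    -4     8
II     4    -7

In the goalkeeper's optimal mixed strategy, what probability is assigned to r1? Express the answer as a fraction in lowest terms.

15/23

Row minima are -4 and -7, so the kicker's maximin is -4; column maxima are 4 and 8, so the goalkeeper's minimax is 4. These differ, so the equilibrium is in mixed strategies.
Let the goalkeeper play r1 with probability q. The kicker is indifferent when −4q + 8(1−q) = 4q − 7(1−q), giving q = 15/23.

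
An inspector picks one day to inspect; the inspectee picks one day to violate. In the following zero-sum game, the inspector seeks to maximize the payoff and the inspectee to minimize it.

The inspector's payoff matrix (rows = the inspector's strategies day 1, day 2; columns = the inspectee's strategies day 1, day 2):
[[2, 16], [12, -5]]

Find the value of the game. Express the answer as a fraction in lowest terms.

Row minima are 2 and -5, so the inspector's maximin is 2; column maxima are 12 and 16, so the inspectee's minimax is 12. These differ, so the equilibrium is in mixed strategies.
Let the inspector play day 1 with probability p. The inspectee is indifferent when 2p + 12(1−p) = 16p − 5(1−p), giving p = 17/31.
Let the inspectee play day 1 with probability q. The inspector is indifferent when 2q + 16(1−q) = 12q − 5(1−q), giving q = 21/31.
The value is 2·(21/31) + (16)·(10/31) = 202/31.

202/31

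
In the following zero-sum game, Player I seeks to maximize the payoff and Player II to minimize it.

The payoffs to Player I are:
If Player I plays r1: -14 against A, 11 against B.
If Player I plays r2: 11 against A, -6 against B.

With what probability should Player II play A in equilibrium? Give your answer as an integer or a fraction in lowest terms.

17/42

Row minima are -14 and -6, so Player I's maximin is -6; column maxima are 11 and 11, so Player II's minimax is 11. These differ, so the equilibrium is in mixed strategies.
Let Player II play A with probability q. Player I is indifferent when −14q + 11(1−q) = 11q − 6(1−q), giving q = 17/42.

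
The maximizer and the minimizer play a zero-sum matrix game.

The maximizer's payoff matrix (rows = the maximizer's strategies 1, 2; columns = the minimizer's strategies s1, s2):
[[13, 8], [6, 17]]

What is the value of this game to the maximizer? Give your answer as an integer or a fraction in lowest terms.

173/16

Row minima are 8 and 6, so the maximizer's maximin is 8; column maxima are 13 and 17, so the minimizer's minimax is 13. These differ, so the equilibrium is in mixed strategies.
Let the maximizer play 1 with probability p. The minimizer is indifferent when 13p + 6(1−p) = 8p + 17(1−p), giving p = 11/16.
Let the minimizer play s1 with probability q. The maximizer is indifferent when 13q + 8(1−q) = 6q + 17(1−q), giving q = 9/16.
The value is 13·(9/16) + (8)·(7/16) = 173/16.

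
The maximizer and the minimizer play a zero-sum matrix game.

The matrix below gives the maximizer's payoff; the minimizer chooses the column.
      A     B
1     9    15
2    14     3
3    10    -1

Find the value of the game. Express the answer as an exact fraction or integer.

Row 3 is strictly dominated by row 2, so the maximizer never plays it.
The remaining 2×2 game on (1, 2) × (A, B) has no saddle point. Let the maximizer play 1 with probability p; indifference gives 9p + 14(1−p) = 15p + 3(1−p), so p = 11/17.
Similarly the minimizer's optimal q on A is 12/17, and the value is 9·(12/17) + (15)·(5/17) = 183/17.

183/17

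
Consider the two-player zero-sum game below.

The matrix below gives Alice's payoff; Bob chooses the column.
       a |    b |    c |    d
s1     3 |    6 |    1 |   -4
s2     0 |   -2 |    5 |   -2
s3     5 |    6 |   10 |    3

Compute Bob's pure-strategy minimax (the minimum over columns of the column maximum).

3

The worst case (largest entry) in each column is a: 5, b: 6, c: 10, d: 3.
The best (smallest) of these is 3.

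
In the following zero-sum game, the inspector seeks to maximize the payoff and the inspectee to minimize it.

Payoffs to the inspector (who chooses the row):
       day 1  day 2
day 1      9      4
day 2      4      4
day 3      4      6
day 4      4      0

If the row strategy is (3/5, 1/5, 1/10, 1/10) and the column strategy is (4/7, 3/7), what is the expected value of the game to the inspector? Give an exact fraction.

Against (4/7, 3/7), each row's expected payoff is day 1: 48/7; day 2: 4; day 3: 34/7; day 4: 16/7.
Taking the (3/5, 1/5, 1/10, 1/10)-weighted average: (3/5)·(48/7) + (1/5)·(4) + (1/10)·(34/7) + (1/10)·(16/7) = 197/35.

197/35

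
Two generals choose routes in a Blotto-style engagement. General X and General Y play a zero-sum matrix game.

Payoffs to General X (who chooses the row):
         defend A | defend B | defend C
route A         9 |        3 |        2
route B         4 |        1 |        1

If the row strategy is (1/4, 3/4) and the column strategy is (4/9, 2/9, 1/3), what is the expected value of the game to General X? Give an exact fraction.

37/12

Against (4/9, 2/9, 1/3), each row's expected payoff is route A: 16/3; route B: 7/3.
Taking the (1/4, 3/4)-weighted average: (1/4)·(16/3) + (3/4)·(7/3) = 37/12.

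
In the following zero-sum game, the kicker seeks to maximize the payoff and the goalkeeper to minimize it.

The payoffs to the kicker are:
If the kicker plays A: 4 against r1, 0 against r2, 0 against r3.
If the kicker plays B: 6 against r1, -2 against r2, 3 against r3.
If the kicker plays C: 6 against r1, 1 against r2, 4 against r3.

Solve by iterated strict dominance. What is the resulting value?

Row A is strictly dominated by row C (6>4, 1>0, 4>0); eliminate A.
Column r3 is strictly dominated by r2 for the goalkeeper (-2<3, 1<4); eliminate r3.
Column r1 is strictly dominated by r2 for the goalkeeper (-2<6, 1<6); eliminate r1.
Row B is strictly dominated by row C (1>-2); eliminate B.
Only (C, r2) remains, with payoff 1.

1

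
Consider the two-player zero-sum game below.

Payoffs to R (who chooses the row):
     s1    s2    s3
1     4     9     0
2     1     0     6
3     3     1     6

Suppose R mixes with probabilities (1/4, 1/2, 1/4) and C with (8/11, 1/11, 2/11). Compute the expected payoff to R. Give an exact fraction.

59/22

Against (8/11, 1/11, 2/11), each row's expected payoff is 1: 41/11; 2: 20/11; 3: 37/11.
Taking the (1/4, 1/2, 1/4)-weighted average: (1/4)·(41/11) + (1/2)·(20/11) + (1/4)·(37/11) = 59/22.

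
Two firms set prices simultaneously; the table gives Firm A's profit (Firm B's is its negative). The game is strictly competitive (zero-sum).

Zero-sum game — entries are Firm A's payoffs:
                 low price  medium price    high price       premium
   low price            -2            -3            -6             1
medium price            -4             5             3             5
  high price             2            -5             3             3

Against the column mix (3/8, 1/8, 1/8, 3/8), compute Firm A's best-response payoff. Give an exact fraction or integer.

low price: (-2)·(3/8) + (-3)·(1/8) + (-6)·(1/8) + (1)·(3/8) = -3/2.
medium price: (-4)·(3/8) + (5)·(1/8) + (3)·(1/8) + (5)·(3/8) = 11/8.
high price: (2)·(3/8) + (-5)·(1/8) + (3)·(1/8) + (3)·(3/8) = 13/8.
The best pure response is high price with expected payoff 13/8.

13/8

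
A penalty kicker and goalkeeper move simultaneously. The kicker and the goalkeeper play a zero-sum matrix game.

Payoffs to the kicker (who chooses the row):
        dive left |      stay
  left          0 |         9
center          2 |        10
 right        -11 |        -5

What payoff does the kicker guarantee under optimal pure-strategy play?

Row minima: 0, 2, -11 → the kicker's maximin is 2.
Column maxima: 2, 10 → the goalkeeper's minimax is 2.
They coincide at (center, dive left), so the value is 2.

2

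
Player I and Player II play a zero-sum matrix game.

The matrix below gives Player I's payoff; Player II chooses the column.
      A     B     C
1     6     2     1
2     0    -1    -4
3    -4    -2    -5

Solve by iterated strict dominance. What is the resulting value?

1

Column B is strictly dominated by C for Player II (1<2, -4<-1, -5<-2); eliminate B.
Row 2 is strictly dominated by row 1 (6>0, 1>-4); eliminate 2.
Row 3 is strictly dominated by row 1 (6>-4, 1>-5); eliminate 3.
Column A is strictly dominated by C for Player II (1<6); eliminate A.
Only (1, C) remains, with payoff 1.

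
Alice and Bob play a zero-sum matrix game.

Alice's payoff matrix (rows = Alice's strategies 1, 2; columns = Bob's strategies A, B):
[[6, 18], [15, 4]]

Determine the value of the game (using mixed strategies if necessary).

246/23

Row minima are 6 and 4, so Alice's maximin is 6; column maxima are 15 and 18, so Bob's minimax is 15. These differ, so the equilibrium is in mixed strategies.
Let Alice play 1 with probability p. Bob is indifferent when 6p + 15(1−p) = 18p + 4(1−p), giving p = 11/23.
Let Bob play A with probability q. Alice is indifferent when 6q + 18(1−q) = 15q + 4(1−q), giving q = 14/23.
The value is 6·(14/23) + (18)·(9/23) = 246/23.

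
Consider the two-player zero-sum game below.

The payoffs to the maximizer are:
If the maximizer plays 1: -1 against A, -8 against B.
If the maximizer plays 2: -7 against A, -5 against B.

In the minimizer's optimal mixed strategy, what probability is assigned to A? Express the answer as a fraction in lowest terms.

Row minima are -8 and -7, so the maximizer's maximin is -7; column maxima are -1 and -5, so the minimizer's minimax is -5. These differ, so the equilibrium is in mixed strategies.
Let the minimizer play A with probability q. The maximizer is indifferent when −q − 8(1−q) = −7q − 5(1−q), giving q = 1/3.

1/3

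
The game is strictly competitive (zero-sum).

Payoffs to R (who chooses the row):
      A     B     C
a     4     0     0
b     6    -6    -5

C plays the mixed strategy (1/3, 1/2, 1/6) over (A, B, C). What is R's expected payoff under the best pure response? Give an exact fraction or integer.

a: (4)·(1/3) + (0)·(1/2) + (0)·(1/6) = 4/3.
b: (6)·(1/3) + (-6)·(1/2) + (-5)·(1/6) = -11/6.
The best pure response is a with expected payoff 4/3.

4/3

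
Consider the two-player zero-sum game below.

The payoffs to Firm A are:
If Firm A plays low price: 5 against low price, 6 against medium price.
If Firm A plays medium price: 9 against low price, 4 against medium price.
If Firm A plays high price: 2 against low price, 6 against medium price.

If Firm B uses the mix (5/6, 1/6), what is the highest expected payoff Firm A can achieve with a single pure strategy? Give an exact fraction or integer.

49/6

low price: (5)·(5/6) + (6)·(1/6) = 31/6.
medium price: (9)·(5/6) + (4)·(1/6) = 49/6.
high price: (2)·(5/6) + (6)·(1/6) = 8/3.
The best pure response is medium price with expected payoff 49/6.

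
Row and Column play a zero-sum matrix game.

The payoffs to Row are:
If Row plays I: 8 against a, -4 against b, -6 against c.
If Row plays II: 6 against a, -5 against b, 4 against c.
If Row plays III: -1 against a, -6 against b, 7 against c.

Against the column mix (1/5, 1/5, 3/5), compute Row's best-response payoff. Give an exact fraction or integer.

I: (8)·(1/5) + (-4)·(1/5) + (-6)·(3/5) = -14/5.
II: (6)·(1/5) + (-5)·(1/5) + (4)·(3/5) = 13/5.
III: (-1)·(1/5) + (-6)·(1/5) + (7)·(3/5) = 14/5.
The best pure response is III with expected payoff 14/5.

14/5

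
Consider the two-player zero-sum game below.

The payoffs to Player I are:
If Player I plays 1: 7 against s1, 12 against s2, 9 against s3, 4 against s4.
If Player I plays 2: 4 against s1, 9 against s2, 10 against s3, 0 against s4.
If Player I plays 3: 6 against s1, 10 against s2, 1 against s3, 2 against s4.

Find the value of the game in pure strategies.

4

Row minima: 4, 0, 1 → Player I's maximin is 4.
Column maxima: 7, 12, 10, 4 → Player II's minimax is 4.
They coincide at (1, s4), so the value is 4.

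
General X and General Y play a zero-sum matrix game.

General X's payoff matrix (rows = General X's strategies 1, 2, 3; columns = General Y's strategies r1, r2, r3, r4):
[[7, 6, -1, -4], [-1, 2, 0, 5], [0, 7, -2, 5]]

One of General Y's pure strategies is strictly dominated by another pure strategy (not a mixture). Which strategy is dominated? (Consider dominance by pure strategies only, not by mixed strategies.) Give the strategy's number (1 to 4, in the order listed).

General Y prefers columns that give General X less. Compare r2 with r3: -1 < 6, 0 < 2, -2 < 7.
So r3 strictly dominates r2 for General Y; r2 is strictly dominated.

2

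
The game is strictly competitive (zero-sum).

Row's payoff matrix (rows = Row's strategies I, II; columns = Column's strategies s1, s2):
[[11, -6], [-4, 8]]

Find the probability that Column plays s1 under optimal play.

14/29

Row minima are -6 and -4, so Row's maximin is -4; column maxima are 11 and 8, so Column's minimax is 8. These differ, so the equilibrium is in mixed strategies.
Let Column play s1 with probability q. Row is indifferent when 11q − 6(1−q) = −4q + 8(1−q), giving q = 14/29.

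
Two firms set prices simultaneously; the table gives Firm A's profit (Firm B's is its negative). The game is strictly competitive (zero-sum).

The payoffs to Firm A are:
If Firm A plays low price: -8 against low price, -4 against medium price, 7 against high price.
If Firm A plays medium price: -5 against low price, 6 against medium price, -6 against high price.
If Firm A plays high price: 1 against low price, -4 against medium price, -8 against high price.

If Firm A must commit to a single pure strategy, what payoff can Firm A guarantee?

-6

The worst-case payoff for each row is low price: -8, medium price: -6, high price: -8.
The best of these is -6.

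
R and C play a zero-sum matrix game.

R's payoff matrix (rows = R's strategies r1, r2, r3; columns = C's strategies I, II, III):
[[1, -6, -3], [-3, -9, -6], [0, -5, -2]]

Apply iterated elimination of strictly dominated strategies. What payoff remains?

Column I is strictly dominated by II for C (-6<1, -9<-3, -5<0); eliminate I.
Row r2 is strictly dominated by row r1 (-6>-9, -3>-6); eliminate r2.
Column III is strictly dominated by II for C (-6<-3, -5<-2); eliminate III.
Row r1 is strictly dominated by row r3 (-5>-6); eliminate r1.
Only (r3, II) remains, with payoff -5.

-5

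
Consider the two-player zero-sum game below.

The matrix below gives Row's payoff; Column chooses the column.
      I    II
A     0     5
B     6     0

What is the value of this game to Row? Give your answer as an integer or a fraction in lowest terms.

Row minima are 0 and 0, so Row's maximin is 0; column maxima are 6 and 5, so Column's minimax is 5. These differ, so the equilibrium is in mixed strategies.
Let Row play A with probability p. Column is indifferent when 6(1−p) = 5p, giving p = 6/11.
Let Column play I with probability q. Row is indifferent when 5(1−q) = 6q, giving q = 5/11.
The value is 0·(5/11) + (5)·(6/11) = 30/11.

30/11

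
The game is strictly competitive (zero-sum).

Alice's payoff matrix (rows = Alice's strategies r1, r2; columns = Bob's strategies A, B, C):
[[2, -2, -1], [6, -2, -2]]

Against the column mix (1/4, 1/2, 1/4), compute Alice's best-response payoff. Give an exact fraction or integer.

r1: (2)·(1/4) + (-2)·(1/2) + (-1)·(1/4) = -3/4.
r2: (6)·(1/4) + (-2)·(1/2) + (-2)·(1/4) = 0.
The best pure response is r2 with expected payoff 0.

0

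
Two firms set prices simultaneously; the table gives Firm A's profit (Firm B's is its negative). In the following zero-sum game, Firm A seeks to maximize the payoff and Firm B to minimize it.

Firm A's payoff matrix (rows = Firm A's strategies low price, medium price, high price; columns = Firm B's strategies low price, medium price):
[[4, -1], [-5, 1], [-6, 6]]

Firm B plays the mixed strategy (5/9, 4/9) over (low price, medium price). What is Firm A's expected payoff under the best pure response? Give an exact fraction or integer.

16/9

low price: (4)·(5/9) + (-1)·(4/9) = 16/9.
medium price: (-5)·(5/9) + (1)·(4/9) = -7/3.
high price: (-6)·(5/9) + (6)·(4/9) = -2/3.
The best pure response is low price with expected payoff 16/9.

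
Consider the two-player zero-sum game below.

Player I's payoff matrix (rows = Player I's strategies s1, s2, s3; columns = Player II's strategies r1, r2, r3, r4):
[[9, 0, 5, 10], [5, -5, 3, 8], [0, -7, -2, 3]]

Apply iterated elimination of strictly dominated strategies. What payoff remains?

0

Column r4 is strictly dominated by r1 for Player II (9<10, 5<8, 0<3); eliminate r4.
Column r1 is strictly dominated by r2 for Player II (0<9, -5<5, -7<0); eliminate r1.
Column r3 is strictly dominated by r2 for Player II (0<5, -5<3, -7<-2); eliminate r3.
Row s3 is strictly dominated by row s1 (0>-7); eliminate s3.
Row s2 is strictly dominated by row s1 (0>-5); eliminate s2.
Only (s1, r2) remains, with payoff 0.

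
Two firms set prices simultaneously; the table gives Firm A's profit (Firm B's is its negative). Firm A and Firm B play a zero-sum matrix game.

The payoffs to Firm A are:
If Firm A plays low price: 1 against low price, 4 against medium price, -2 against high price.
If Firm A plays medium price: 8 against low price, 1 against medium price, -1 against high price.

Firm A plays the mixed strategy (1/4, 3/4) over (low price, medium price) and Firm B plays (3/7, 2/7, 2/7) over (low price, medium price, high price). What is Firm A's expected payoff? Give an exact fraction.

79/28

Against (3/7, 2/7, 2/7), each row's expected payoff is low price: 1; medium price: 24/7.
Taking the (1/4, 3/4)-weighted average: (1/4)·(1) + (3/4)·(24/7) = 79/28.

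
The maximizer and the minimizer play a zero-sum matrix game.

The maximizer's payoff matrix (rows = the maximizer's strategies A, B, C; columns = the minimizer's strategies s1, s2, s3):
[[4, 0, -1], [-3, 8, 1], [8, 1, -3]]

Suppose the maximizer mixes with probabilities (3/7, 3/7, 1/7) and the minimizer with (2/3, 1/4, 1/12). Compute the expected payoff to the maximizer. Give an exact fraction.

40/21

Against (2/3, 1/4, 1/12), each row's expected payoff is A: 31/12; B: 1/12; C: 16/3.
Taking the (3/7, 3/7, 1/7)-weighted average: (3/7)·(31/12) + (3/7)·(1/12) + (1/7)·(16/3) = 40/21.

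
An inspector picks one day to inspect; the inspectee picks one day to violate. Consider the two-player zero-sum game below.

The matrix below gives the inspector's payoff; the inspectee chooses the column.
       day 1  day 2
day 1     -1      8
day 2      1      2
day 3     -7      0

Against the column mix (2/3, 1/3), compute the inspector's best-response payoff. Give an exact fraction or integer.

2

day 1: (-1)·(2/3) + (8)·(1/3) = 2.
day 2: (1)·(2/3) + (2)·(1/3) = 4/3.
day 3: (-7)·(2/3) + (0)·(1/3) = -14/3.
The best pure response is day 1 with expected payoff 2.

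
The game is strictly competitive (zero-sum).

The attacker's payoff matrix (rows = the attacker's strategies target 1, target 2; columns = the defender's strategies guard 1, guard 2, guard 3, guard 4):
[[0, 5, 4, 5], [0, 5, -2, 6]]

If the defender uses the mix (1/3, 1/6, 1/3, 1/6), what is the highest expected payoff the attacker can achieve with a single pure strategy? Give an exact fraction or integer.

3

target 1: (0)·(1/3) + (5)·(1/6) + (4)·(1/3) + (5)·(1/6) = 3.
target 2: (0)·(1/3) + (5)·(1/6) + (-2)·(1/3) + (6)·(1/6) = 7/6.
The best pure response is target 1 with expected payoff 3.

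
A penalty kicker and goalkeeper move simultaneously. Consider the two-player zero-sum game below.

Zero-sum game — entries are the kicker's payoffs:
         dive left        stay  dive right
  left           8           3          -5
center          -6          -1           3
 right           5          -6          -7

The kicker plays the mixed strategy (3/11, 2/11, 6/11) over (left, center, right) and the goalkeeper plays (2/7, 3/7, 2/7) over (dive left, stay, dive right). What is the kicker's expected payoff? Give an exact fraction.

-15/11

Against (2/7, 3/7, 2/7), each row's expected payoff is left: 15/7; center: -9/7; right: -22/7.
Taking the (3/11, 2/11, 6/11)-weighted average: (3/11)·(15/7) + (2/11)·(-9/7) + (6/11)·(-22/7) = -15/11.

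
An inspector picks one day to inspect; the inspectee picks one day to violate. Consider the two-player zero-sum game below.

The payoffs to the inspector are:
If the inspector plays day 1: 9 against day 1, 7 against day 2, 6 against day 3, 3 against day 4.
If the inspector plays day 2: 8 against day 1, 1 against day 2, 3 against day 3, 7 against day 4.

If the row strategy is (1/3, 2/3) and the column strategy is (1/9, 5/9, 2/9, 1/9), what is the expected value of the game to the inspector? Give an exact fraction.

37/9

Against (1/9, 5/9, 2/9, 1/9), each row's expected payoff is day 1: 59/9; day 2: 26/9.
Taking the (1/3, 2/3)-weighted average: (1/3)·(59/9) + (2/3)·(26/9) = 37/9.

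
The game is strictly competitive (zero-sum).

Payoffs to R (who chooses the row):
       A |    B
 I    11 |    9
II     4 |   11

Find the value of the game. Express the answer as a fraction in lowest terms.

85/9

Row minima are 9 and 4, so R's maximin is 9; column maxima are 11 and 11, so C's minimax is 11. These differ, so the equilibrium is in mixed strategies.
Let R play I with probability p. C is indifferent when 11p + 4(1−p) = 9p + 11(1−p), giving p = 7/9.
Let C play A with probability q. R is indifferent when 11q + 9(1−q) = 4q + 11(1−q), giving q = 2/9.
The value is 11·(2/9) + (9)·(7/9) = 85/9.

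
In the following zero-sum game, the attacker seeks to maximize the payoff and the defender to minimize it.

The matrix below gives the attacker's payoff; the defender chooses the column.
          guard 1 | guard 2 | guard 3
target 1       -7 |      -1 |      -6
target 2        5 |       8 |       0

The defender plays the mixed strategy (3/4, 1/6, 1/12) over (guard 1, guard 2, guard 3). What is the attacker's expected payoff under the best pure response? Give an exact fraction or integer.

61/12

target 1: (-7)·(3/4) + (-1)·(1/6) + (-6)·(1/12) = -71/12.
target 2: (5)·(3/4) + (8)·(1/6) + (0)·(1/12) = 61/12.
The best pure response is target 2 with expected payoff 61/12.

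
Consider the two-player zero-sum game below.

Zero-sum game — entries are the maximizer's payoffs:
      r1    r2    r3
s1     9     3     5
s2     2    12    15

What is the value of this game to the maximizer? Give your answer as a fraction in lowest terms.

Column r3 is strictly dominated by r2 for the minimizer (it gives the maximizer more in every row).
The remaining 2×2 game on (s1, s2) × (r1, r2) has no saddle point. Let the maximizer play s1 with probability p; indifference gives 9p + 2(1−p) = 3p + 12(1−p), so p = 5/8.
Similarly the minimizer's optimal q on r1 is 9/16, and the value is 9·(9/16) + (3)·(7/16) = 51/8.

51/8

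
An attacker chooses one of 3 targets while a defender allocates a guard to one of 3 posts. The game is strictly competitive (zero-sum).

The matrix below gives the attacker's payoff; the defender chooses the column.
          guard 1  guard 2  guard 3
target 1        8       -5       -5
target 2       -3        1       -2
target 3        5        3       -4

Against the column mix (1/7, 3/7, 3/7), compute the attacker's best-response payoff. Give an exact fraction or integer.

target 1: (8)·(1/7) + (-5)·(3/7) + (-5)·(3/7) = -22/7.
target 2: (-3)·(1/7) + (1)·(3/7) + (-2)·(3/7) = -6/7.
target 3: (5)·(1/7) + (3)·(3/7) + (-4)·(3/7) = 2/7.
The best pure response is target 3 with expected payoff 2/7.

2/7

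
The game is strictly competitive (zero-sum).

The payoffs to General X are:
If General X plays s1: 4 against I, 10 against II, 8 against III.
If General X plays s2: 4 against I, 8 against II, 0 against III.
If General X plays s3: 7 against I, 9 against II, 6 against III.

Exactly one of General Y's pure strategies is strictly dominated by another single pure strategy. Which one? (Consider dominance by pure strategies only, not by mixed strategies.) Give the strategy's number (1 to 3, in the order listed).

General Y prefers columns that give General X less. Compare II with I: 4 < 10, 4 < 8, 7 < 9.
So I strictly dominates II for General Y; II is strictly dominated.

2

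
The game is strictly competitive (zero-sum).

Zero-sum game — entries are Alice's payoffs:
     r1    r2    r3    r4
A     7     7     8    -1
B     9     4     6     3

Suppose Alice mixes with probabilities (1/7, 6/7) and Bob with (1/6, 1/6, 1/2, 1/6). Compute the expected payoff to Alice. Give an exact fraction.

241/42

Against (1/6, 1/6, 1/2, 1/6), each row's expected payoff is A: 37/6; B: 17/3.
Taking the (1/7, 6/7)-weighted average: (1/7)·(37/6) + (6/7)·(17/3) = 241/42.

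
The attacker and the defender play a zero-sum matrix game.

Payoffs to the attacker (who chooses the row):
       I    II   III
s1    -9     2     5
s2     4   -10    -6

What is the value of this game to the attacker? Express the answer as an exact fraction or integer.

Column III is strictly dominated by II for the defender (it gives the attacker more in every row).
The remaining 2×2 game on (s1, s2) × (I, II) has no saddle point. Let the attacker play s1 with probability p; indifference gives −9p + 4(1−p) = 2p − 10(1−p), so p = 14/25.
Similarly the defender's optimal q on I is 12/25, and the value is -9·(12/25) + (2)·(13/25) = -82/25.

-82/25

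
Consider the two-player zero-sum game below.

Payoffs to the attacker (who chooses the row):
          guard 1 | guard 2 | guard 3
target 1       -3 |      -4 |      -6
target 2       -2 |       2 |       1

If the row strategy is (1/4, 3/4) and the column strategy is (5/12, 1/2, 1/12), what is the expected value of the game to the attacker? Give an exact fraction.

Against (5/12, 1/2, 1/12), each row's expected payoff is target 1: -15/4; target 2: 1/4.
Taking the (1/4, 3/4)-weighted average: (1/4)·(-15/4) + (3/4)·(1/4) = -3/4.

-3/4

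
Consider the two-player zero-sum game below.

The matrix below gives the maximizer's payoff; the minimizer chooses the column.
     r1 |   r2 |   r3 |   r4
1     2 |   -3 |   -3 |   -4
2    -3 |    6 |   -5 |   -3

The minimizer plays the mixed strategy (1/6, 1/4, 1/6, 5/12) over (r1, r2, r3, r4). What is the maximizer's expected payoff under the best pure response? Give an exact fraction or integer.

1: (2)·(1/6) + (-3)·(1/4) + (-3)·(1/6) + (-4)·(5/12) = -31/12.
2: (-3)·(1/6) + (6)·(1/4) + (-5)·(1/6) + (-3)·(5/12) = -13/12.
The best pure response is 2 with expected payoff -13/12.

-13/12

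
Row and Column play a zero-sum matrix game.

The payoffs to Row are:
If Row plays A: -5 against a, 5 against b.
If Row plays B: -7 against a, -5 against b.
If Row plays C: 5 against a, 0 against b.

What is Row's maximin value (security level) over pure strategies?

0

The worst-case payoff for each row is A: -5, B: -7, C: 0.
The best of these is 0.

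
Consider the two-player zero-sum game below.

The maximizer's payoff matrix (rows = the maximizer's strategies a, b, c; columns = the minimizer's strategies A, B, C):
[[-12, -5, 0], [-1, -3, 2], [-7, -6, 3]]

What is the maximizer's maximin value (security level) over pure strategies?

-3

The worst-case payoff for each row is a: -12, b: -3, c: -7.
The best of these is -3.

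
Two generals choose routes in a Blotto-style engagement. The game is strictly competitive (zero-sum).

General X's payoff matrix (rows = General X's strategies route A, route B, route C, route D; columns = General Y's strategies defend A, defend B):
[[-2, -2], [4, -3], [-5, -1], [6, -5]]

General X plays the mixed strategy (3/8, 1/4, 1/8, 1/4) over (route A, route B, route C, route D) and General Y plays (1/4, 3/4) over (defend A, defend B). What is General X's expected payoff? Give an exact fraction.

-15/8

Against (1/4, 3/4), each row's expected payoff is route A: -2; route B: -5/4; route C: -2; route D: -9/4.
Taking the (3/8, 1/4, 1/8, 1/4)-weighted average: (3/8)·(-2) + (1/4)·(-5/4) + (1/8)·(-2) + (1/4)·(-9/4) = -15/8.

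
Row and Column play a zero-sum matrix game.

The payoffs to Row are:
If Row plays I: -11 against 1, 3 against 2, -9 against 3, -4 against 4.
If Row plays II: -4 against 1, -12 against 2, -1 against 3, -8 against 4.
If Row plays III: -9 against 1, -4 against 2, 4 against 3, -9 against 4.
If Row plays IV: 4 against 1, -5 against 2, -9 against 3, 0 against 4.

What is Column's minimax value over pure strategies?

The worst case (largest entry) in each column is 1: 4, 2: 3, 3: 4, 4: 0.
The best (smallest) of these is 0.

0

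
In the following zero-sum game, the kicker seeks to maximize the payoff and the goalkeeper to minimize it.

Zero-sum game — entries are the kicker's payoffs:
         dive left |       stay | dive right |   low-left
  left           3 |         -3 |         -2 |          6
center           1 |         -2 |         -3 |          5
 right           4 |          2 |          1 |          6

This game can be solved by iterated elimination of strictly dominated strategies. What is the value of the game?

1

Row center is strictly dominated by row right (4>1, 2>-2, 1>-3, 6>5); eliminate center.
Column low-left is strictly dominated by dive left for the goalkeeper (3<6, 4<6); eliminate low-left.
Column dive left is strictly dominated by stay for the goalkeeper (-3<3, 2<4); eliminate dive left.
Row left is strictly dominated by row right (2>-3, 1>-2); eliminate left.
Column stay is strictly dominated by dive right for the goalkeeper (1<2); eliminate stay.
Only (right, dive right) remains, with payoff 1.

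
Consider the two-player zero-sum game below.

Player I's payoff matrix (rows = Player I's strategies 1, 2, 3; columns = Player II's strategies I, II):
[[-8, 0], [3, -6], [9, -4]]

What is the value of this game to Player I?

-32/21

Row 2 is strictly dominated by row 3, so Player I never plays it.
The remaining 2×2 game on (1, 3) × (I, II) has no saddle point. Let Player I play 1 with probability p; indifference gives −8p + 9(1−p) = −4(1−p), so p = 13/21.
Similarly Player II's optimal q on I is 4/21, and the value is -8·(4/21) + (0)·(17/21) = -32/21.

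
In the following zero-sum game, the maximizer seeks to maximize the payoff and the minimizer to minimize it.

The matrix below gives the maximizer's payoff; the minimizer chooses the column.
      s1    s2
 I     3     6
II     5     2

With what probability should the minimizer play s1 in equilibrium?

Row minima are 3 and 2, so the maximizer's maximin is 3; column maxima are 5 and 6, so the minimizer's minimax is 5. These differ, so the equilibrium is in mixed strategies.
Let the minimizer play s1 with probability q. The maximizer is indifferent when 3q + 6(1−q) = 5q + 2(1−q), giving q = 2/3.

2/3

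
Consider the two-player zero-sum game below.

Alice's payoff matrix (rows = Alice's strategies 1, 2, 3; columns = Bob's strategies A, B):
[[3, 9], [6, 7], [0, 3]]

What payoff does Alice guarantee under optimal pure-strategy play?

6

Row minima: 3, 6, 0 → Alice's maximin is 6.
Column maxima: 6, 9 → Bob's minimax is 6.
They coincide at (2, A), so the value is 6.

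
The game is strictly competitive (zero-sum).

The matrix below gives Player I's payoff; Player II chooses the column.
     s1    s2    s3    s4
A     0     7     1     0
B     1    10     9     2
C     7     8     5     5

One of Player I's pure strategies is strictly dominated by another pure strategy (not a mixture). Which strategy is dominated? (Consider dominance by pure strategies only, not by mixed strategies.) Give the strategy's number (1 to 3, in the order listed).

Compare A with B: 1 > 0, 10 > 7, 9 > 1, 2 > 0.
So B strictly dominates A for Player I; A is strictly dominated.

1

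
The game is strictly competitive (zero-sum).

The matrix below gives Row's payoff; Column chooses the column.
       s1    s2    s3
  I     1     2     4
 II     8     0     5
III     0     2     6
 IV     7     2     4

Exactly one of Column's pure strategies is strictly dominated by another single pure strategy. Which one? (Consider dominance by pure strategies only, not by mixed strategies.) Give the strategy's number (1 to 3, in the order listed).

Column prefers columns that give Row less. Compare s3 with s2: 2 < 4, 0 < 5, 2 < 6, 2 < 4.
So s2 strictly dominates s3 for Column; s3 is strictly dominated.

3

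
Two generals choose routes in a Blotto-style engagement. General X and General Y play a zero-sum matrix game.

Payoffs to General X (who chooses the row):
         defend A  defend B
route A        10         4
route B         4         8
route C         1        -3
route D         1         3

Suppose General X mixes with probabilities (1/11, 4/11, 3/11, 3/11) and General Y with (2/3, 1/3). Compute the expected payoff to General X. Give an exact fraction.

Against (2/3, 1/3), each row's expected payoff is route A: 8; route B: 16/3; route C: -1/3; route D: 5/3.
Taking the (1/11, 4/11, 3/11, 3/11)-weighted average: (1/11)·(8) + (4/11)·(16/3) + (3/11)·(-1/3) + (3/11)·(5/3) = 100/33.

100/33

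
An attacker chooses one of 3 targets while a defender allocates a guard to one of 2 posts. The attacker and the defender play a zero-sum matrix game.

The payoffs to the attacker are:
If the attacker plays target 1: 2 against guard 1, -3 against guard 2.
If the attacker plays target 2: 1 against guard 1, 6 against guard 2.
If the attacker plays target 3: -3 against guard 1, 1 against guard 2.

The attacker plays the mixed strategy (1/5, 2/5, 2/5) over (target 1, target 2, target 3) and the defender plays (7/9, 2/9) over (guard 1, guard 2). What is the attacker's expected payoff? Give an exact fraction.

8/45

Against (7/9, 2/9), each row's expected payoff is target 1: 8/9; target 2: 19/9; target 3: -19/9.
Taking the (1/5, 2/5, 2/5)-weighted average: (1/5)·(8/9) + (2/5)·(19/9) + (2/5)·(-19/9) = 8/45.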